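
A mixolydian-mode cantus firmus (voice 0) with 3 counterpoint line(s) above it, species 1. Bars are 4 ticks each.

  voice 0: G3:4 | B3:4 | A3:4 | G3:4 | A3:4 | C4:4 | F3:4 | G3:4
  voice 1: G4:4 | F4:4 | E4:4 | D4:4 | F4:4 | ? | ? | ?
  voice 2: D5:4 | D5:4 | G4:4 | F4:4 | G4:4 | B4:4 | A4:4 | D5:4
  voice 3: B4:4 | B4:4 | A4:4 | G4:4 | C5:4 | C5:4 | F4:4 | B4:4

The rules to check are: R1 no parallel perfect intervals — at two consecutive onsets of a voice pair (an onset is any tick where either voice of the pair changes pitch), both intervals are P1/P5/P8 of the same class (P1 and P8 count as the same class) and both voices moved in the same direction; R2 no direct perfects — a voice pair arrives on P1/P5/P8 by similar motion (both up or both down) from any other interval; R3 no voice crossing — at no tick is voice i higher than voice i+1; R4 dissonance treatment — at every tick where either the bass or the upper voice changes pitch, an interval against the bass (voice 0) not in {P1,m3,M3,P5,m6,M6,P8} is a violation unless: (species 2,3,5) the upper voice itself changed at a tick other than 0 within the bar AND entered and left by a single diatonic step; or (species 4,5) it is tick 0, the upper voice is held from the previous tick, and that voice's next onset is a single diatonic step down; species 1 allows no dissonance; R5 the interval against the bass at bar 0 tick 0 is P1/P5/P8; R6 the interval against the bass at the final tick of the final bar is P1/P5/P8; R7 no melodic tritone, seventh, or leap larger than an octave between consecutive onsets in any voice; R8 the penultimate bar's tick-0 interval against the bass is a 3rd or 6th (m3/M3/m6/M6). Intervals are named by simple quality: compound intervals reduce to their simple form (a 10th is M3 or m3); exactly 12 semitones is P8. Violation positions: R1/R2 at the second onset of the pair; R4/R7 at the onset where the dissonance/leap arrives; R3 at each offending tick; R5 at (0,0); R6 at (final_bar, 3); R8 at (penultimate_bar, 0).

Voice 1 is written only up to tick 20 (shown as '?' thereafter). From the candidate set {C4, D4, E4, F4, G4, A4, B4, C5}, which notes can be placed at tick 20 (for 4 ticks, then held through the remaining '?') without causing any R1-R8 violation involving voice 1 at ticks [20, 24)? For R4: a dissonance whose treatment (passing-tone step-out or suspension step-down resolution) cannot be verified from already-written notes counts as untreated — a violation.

C4: legal
D4: violates R4
E4: legal
F4: violates R4
G4: violates R2
A4: legal
B4: violates R2,R4,R7
C5: violates R2,R3

{A4, C4, E4}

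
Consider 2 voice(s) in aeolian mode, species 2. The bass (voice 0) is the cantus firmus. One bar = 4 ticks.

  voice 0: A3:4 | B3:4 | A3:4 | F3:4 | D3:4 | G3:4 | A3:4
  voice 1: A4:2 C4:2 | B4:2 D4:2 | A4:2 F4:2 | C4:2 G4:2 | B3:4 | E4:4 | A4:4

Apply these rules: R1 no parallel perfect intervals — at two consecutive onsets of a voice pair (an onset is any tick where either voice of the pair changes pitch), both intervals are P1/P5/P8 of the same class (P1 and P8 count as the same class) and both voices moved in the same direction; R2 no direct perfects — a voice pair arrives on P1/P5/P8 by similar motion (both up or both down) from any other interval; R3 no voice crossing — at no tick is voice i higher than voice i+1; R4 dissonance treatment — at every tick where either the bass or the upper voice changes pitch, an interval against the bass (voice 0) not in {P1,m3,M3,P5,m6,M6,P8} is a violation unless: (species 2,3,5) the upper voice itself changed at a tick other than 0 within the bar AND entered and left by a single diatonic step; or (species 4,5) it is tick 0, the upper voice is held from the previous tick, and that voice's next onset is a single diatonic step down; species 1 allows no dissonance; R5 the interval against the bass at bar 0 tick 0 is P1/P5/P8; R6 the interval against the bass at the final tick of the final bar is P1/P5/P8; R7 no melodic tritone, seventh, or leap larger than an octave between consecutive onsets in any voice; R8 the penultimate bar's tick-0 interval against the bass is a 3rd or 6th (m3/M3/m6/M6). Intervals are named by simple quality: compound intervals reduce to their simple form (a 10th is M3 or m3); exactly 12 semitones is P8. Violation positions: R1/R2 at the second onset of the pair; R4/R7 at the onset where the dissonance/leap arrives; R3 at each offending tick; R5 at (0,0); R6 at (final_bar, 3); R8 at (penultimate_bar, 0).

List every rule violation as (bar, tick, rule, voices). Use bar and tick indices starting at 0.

(1, 0, R2, (0, 1))
(1, 0, R7, (1,))
(3, 0, R2, (0, 1))
(3, 2, R4, (0, 1))
(6, 0, R2, (0, 1))

bar 0: v0=A3 v1=A4 downbeat P8
bar 1: v0=B3 v1=B4 downbeat P8
bar 2: v0=A3 v1=A4 downbeat P8
bar 3: v0=F3 v1=C4 downbeat P5
bar 4: v0=D3 v1=B3 downbeat M6
bar 5: v0=G3 v1=E4 downbeat M6
bar 6: v0=A3 v1=A4 downbeat P8
  -> R2 @ bar 1 tick 0 v(0, 1): A3/C4 m3 -> B3/B4 P8 similar
  -> R7 @ bar 1 tick 0 v(1,): C4->B4 leap 11st
  -> R2 @ bar 3 tick 0 v(0, 1): A3/F4 m6 -> F3/C4 P5 similar
  -> R4 @ bar 3 tick 2 v(0, 1): F3/G4 M2 untreated
  -> R2 @ bar 6 tick 0 v(0, 1): G3/E4 M6 -> A3/A4 P8 similar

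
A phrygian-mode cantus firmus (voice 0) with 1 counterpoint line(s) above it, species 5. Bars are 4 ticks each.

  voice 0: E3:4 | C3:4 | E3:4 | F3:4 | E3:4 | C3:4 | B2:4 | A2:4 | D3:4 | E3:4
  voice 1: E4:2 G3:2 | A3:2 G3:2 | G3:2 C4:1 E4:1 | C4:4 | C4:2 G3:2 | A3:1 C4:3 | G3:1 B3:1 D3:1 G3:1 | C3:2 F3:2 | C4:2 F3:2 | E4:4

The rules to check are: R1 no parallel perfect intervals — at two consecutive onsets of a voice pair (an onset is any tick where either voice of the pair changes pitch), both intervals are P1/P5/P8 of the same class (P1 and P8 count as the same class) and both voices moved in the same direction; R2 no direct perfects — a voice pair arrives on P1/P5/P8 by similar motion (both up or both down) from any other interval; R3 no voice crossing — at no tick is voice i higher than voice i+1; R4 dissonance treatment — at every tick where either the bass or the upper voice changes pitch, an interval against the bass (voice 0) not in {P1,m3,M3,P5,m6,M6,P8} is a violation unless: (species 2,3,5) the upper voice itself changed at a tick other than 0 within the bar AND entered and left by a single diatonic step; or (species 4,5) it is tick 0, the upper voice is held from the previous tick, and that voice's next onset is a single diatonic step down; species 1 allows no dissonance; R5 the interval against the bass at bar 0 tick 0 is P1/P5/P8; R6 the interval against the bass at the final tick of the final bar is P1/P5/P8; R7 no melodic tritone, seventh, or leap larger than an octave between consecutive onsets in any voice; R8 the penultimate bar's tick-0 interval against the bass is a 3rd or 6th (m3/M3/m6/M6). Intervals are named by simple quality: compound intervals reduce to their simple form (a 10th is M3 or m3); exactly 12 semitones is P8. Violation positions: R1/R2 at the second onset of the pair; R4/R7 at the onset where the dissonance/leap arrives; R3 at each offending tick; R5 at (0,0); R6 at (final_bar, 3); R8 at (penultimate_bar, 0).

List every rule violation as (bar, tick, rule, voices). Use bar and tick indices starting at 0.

bar 0: v0=E3 v1=E4 downbeat P8
bar 1: v0=C3 v1=A3 downbeat M6
bar 2: v0=E3 v1=G3 downbeat m3
bar 3: v0=F3 v1=C4 downbeat P5
bar 4: v0=E3 v1=C4 downbeat m6
bar 5: v0=C3 v1=A3 downbeat M6
bar 6: v0=B2 v1=G3 downbeat m6
bar 7: v0=A2 v1=C3 downbeat m3
bar 8: v0=D3 v1=C4 downbeat m7
bar 9: v0=E3 v1=E4 downbeat P8
  -> R4 @ bar 8 tick 0 v(0, 1): D3/C4 m7 untreated
  -> R8 @ bar 8 tick 0 v(0, 1): penult m7 not 3rd/6th
  -> R2 @ bar 9 tick 0 v(0, 1): D3/F3 m3 -> E3/E4 P8 similar
  -> R7 @ bar 9 tick 0 v(1,): F3->E4 leap 11st

(8, 0, R4, (0, 1))
(8, 0, R8, (0, 1))
(9, 0, R2, (0, 1))
(9, 0, R7, (1,))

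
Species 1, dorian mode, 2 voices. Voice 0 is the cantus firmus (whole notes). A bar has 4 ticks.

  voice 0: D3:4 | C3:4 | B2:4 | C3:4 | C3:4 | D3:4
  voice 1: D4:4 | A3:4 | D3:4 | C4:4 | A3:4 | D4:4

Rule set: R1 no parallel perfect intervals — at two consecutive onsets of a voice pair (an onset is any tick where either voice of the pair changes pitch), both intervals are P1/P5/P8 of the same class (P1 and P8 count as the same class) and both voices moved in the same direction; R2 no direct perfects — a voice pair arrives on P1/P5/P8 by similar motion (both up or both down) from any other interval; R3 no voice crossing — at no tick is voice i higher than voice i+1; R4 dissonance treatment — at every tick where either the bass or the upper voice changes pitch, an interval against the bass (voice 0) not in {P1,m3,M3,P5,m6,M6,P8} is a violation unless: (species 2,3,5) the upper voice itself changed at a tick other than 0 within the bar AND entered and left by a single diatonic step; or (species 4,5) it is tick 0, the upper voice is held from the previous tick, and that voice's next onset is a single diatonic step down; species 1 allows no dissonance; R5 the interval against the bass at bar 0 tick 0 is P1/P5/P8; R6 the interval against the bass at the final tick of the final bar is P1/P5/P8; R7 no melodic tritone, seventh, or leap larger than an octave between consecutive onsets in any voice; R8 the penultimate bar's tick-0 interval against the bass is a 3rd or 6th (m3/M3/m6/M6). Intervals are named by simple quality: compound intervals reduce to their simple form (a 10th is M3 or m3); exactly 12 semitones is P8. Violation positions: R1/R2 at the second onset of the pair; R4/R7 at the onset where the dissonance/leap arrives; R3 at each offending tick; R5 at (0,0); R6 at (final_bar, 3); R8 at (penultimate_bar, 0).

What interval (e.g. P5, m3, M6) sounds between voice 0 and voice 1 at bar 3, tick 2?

voice 0=C3 voice 1=C4 -> P8

P8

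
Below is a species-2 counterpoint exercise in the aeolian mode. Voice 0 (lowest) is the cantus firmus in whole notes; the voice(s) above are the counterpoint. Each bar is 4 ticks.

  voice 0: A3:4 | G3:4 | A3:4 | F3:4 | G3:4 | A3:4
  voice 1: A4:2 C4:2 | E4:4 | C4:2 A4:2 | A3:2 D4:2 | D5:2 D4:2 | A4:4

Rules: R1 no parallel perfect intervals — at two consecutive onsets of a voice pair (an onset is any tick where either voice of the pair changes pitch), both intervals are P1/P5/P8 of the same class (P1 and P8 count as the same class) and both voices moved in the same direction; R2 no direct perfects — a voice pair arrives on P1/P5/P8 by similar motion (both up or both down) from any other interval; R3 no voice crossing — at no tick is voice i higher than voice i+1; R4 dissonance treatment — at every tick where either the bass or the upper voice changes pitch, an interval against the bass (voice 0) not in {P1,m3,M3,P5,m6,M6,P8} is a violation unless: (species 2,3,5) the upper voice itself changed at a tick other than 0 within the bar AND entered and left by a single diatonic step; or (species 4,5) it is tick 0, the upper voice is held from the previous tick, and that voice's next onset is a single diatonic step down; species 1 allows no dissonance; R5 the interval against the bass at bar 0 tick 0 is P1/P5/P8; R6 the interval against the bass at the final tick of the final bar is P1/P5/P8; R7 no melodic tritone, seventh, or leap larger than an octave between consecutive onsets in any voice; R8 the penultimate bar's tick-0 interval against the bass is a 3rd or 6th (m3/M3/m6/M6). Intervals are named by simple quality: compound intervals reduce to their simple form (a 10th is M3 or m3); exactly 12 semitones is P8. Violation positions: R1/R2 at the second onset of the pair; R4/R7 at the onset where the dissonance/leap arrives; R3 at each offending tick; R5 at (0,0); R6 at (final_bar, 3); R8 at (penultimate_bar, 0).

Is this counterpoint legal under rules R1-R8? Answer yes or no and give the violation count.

bar 0: v0=A3 v1=A4 (P8)
bar 1: v0=G3 v1=E4 (M6)
bar 2: v0=A3 v1=C4 (m3)
bar 3: v0=F3 v1=A3 (M3)
bar 4: v0=G3 v1=D5 (P5)
bar 5: v0=A3 v1=A4 (P8)
  R2 @ bar4.0: F3/D4 M6 -> G3/D5 P5 similar
  R8 @ bar4.0: penult P5 not 3rd/6th
  R2 @ bar5.0: G3/D4 P5 -> A3/A4 P8 similar

No (3 violations)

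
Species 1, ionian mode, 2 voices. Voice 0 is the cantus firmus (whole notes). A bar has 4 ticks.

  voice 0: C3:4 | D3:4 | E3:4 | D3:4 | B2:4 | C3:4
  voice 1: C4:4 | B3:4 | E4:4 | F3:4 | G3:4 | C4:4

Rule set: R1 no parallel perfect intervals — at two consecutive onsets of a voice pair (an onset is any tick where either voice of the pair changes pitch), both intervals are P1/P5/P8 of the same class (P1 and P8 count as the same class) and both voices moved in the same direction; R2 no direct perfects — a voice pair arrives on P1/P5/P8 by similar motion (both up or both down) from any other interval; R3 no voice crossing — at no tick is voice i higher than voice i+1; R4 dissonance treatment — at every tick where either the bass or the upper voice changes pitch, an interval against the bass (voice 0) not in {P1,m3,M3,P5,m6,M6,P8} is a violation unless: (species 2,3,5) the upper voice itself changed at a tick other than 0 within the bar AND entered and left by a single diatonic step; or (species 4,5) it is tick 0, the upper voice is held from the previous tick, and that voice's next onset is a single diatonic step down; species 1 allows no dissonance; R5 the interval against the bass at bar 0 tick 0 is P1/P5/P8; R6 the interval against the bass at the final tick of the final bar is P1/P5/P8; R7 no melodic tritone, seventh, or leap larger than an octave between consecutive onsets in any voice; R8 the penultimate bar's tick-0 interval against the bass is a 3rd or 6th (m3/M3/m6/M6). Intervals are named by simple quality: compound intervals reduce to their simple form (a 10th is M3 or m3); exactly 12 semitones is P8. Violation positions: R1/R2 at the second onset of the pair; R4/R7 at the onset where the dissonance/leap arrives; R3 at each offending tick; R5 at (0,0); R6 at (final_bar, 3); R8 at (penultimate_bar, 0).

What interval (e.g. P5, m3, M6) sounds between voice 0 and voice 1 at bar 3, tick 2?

voice 0=D3 voice 1=F3 -> m3

m3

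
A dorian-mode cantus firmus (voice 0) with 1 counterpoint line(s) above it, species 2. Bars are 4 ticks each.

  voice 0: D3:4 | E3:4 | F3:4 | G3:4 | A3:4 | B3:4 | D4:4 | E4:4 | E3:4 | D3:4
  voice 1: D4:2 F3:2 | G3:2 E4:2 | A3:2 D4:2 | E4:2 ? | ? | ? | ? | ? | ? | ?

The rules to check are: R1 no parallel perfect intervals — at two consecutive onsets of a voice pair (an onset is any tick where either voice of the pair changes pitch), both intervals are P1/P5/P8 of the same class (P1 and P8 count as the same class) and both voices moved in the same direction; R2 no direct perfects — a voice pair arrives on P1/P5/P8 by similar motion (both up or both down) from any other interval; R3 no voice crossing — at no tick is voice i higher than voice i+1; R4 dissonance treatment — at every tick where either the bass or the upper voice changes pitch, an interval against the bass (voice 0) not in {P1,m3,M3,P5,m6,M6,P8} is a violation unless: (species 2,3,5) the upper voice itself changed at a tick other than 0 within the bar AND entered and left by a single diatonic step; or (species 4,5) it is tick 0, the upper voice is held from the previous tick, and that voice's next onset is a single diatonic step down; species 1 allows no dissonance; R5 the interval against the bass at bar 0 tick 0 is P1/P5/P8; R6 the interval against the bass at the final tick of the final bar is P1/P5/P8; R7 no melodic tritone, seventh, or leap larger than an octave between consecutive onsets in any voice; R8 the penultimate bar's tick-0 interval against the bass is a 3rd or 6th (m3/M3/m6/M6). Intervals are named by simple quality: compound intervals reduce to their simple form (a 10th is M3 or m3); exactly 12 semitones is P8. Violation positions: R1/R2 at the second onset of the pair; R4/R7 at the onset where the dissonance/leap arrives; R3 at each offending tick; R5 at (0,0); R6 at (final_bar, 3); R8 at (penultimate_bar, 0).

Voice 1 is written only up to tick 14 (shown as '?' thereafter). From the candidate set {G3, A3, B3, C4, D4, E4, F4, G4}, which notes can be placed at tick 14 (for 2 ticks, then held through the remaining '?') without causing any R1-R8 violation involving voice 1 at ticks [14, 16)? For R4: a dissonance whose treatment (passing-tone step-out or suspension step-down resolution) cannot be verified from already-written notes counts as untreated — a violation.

{B3, D4, E4, G3, G4}

G3: legal
A3: violates R4
B3: legal
C4: violates R4
D4: legal
E4: legal
F4: violates R4
G4: legal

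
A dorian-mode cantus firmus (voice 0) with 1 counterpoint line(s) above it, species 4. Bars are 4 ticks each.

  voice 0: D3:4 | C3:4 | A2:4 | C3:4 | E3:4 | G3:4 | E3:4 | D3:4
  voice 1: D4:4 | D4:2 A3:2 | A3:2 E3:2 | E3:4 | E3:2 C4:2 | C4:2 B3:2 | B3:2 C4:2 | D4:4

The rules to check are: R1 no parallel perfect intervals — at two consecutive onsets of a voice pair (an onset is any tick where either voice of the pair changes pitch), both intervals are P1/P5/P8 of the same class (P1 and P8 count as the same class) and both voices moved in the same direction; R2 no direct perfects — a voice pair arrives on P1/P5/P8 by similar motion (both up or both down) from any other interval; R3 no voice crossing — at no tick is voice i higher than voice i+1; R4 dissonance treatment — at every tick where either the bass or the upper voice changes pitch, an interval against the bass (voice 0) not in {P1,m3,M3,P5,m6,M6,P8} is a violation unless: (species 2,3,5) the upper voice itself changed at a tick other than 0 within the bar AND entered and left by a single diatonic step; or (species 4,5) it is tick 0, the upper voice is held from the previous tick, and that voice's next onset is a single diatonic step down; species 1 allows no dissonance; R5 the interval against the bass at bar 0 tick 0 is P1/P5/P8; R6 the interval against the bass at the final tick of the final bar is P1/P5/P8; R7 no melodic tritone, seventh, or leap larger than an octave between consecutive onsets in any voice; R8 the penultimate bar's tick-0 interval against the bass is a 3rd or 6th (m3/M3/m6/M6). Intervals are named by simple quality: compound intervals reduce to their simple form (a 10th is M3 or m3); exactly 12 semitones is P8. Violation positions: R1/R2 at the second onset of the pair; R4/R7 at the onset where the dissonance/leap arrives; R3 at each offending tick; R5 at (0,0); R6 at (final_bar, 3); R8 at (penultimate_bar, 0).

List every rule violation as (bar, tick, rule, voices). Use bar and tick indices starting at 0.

(1, 0, R4, (0, 1))
(6, 0, R8, (0, 1))

bar 0: v0=D3 v1=D4 downbeat P8
bar 1: v0=C3 v1=D4 downbeat M2
bar 2: v0=A2 v1=A3 downbeat P8
bar 3: v0=C3 v1=E3 downbeat M3
bar 4: v0=E3 v1=E3 downbeat P1
bar 5: v0=G3 v1=C4 downbeat P4
bar 6: v0=E3 v1=B3 downbeat P5
bar 7: v0=D3 v1=D4 downbeat P8
  -> R4 @ bar 1 tick 0 v(0, 1): C3/D4 M2 untreated
  -> R8 @ bar 6 tick 0 v(0, 1): penult P5 not 3rd/6th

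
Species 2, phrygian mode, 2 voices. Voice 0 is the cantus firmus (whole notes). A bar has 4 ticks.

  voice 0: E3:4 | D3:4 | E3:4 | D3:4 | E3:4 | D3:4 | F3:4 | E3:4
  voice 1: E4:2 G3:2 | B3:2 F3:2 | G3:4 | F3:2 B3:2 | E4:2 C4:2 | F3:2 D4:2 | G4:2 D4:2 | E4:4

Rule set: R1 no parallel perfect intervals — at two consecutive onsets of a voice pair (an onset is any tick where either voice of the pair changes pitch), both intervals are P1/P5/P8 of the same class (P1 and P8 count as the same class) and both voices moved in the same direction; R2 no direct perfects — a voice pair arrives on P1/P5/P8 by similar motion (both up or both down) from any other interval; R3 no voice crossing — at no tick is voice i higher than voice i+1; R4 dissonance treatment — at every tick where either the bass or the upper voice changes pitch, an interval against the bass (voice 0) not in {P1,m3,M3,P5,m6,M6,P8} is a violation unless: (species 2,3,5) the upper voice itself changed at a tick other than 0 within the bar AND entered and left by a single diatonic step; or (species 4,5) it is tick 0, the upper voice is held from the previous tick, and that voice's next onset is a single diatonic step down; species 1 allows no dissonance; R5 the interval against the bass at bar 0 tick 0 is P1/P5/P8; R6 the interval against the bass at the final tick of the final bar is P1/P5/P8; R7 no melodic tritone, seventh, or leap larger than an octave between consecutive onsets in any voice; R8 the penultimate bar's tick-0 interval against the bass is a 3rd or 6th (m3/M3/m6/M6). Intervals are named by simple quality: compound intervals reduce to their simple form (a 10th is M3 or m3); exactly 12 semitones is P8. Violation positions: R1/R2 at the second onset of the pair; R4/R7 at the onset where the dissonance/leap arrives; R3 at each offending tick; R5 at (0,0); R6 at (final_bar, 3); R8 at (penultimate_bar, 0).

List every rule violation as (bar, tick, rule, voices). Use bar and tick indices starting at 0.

(1, 2, R7, (1,))
(3, 2, R7, (1,))
(4, 0, R2, (0, 1))
(6, 0, R4, (0, 1))
(6, 0, R8, (0, 1))

bar 0: v0=E3 v1=E4 downbeat P8
bar 1: v0=D3 v1=B3 downbeat M6
bar 2: v0=E3 v1=G3 downbeat m3
bar 3: v0=D3 v1=F3 downbeat m3
bar 4: v0=E3 v1=E4 downbeat P8
bar 5: v0=D3 v1=F3 downbeat m3
bar 6: v0=F3 v1=G4 downbeat M2
bar 7: v0=E3 v1=E4 downbeat P8
  -> R7 @ bar 1 tick 2 v(1,): B3->F3 leap 6st
  -> R7 @ bar 3 tick 2 v(1,): F3->B3 leap 6st
  -> R2 @ bar 4 tick 0 v(0, 1): D3/B3 M6 -> E3/E4 P8 similar
  -> R4 @ bar 6 tick 0 v(0, 1): F3/G4 M2 untreated
  -> R8 @ bar 6 tick 0 v(0, 1): penult M2 not 3rd/6th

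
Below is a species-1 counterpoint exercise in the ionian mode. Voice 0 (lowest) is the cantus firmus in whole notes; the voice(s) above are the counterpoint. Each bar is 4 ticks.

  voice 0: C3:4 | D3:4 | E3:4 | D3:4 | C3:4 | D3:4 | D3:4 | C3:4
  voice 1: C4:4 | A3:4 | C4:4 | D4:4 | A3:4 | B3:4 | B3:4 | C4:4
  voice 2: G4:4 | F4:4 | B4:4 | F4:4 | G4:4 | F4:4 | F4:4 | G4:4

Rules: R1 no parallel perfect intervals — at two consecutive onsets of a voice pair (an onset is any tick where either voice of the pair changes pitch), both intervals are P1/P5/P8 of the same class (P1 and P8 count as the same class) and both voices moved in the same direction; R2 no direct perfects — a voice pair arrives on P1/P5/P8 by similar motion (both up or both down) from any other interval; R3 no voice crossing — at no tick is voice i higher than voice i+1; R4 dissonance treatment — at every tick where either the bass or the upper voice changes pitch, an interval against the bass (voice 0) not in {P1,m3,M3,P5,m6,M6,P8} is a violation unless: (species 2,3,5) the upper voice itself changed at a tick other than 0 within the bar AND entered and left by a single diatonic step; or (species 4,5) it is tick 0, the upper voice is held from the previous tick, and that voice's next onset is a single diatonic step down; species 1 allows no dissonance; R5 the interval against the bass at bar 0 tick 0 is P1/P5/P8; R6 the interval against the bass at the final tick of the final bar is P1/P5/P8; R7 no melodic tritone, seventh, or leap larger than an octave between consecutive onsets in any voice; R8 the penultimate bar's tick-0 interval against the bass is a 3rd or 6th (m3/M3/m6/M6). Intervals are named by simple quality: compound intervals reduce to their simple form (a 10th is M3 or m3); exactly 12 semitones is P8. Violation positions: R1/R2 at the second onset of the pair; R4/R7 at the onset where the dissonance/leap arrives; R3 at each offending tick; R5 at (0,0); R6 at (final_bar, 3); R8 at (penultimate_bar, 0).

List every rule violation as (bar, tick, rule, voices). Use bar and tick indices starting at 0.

bar 0: v0=C3 v1=C4 v2=G4 downbeat P5
bar 1: v0=D3 v1=A3 v2=F4 downbeat m3
bar 2: v0=E3 v1=C4 v2=B4 downbeat P5
bar 3: v0=D3 v1=D4 v2=F4 downbeat m3
bar 4: v0=C3 v1=A3 v2=G4 downbeat P5
bar 5: v0=D3 v1=B3 v2=F4 downbeat m3
bar 6: v0=D3 v1=B3 v2=F4 downbeat m3
bar 7: v0=C3 v1=C4 v2=G4 downbeat P5
  -> R2 @ bar 2 tick 0 v(0, 2): D3/F4 m3 -> E3/B4 P5 similar
  -> R7 @ bar 2 tick 0 v(2,): F4->B4 leap 6st
  -> R7 @ bar 3 tick 0 v(2,): B4->F4 leap 6st
  -> R2 @ bar 7 tick 0 v(1, 2): B3/F4 TT -> C4/G4 P5 similar

(2, 0, R2, (0, 2))
(2, 0, R7, (2,))
(3, 0, R7, (2,))
(7, 0, R2, (1, 2))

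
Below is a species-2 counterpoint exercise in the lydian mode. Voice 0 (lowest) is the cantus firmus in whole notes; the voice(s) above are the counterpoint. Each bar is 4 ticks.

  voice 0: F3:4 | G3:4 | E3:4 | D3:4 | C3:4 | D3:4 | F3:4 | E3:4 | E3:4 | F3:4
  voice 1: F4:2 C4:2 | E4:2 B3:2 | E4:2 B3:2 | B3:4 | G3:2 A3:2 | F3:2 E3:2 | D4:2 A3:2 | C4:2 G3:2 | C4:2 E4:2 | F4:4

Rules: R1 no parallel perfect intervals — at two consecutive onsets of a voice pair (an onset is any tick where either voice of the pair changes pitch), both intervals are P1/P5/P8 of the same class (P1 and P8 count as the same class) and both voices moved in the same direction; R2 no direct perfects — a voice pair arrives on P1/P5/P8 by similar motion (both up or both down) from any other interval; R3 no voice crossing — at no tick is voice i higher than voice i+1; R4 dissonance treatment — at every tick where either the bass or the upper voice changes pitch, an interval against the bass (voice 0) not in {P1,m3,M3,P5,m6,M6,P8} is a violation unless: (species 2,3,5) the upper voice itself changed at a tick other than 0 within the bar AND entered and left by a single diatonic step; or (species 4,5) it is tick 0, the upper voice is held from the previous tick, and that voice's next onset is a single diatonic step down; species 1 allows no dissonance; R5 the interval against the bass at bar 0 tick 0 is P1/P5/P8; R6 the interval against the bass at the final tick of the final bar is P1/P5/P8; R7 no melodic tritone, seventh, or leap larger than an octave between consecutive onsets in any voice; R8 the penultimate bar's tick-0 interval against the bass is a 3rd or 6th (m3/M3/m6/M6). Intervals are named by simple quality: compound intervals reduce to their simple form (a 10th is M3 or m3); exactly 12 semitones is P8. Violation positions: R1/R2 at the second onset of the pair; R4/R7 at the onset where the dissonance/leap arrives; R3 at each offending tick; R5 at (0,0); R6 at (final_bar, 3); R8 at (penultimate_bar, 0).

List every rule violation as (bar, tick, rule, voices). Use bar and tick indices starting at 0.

(4, 0, R2, (0, 1))
(5, 2, R4, (0, 1))
(6, 0, R7, (1,))
(9, 0, R1, (0, 1))

bar 0: v0=F3 v1=F4 downbeat P8
bar 1: v0=G3 v1=E4 downbeat M6
bar 2: v0=E3 v1=E4 downbeat P8
bar 3: v0=D3 v1=B3 downbeat M6
bar 4: v0=C3 v1=G3 downbeat P5
bar 5: v0=D3 v1=F3 downbeat m3
bar 6: v0=F3 v1=D4 downbeat M6
bar 7: v0=E3 v1=C4 downbeat m6
bar 8: v0=E3 v1=C4 downbeat m6
bar 9: v0=F3 v1=F4 downbeat P8
  -> R2 @ bar 4 tick 0 v(0, 1): D3/B3 M6 -> C3/G3 P5 similar
  -> R4 @ bar 5 tick 2 v(0, 1): D3/E3 M2 untreated
  -> R7 @ bar 6 tick 0 v(1,): E3->D4 leap 10st
  -> R1 @ bar 9 tick 0 v(0, 1): E3/E4 P8 -> F3/F4 P8 similar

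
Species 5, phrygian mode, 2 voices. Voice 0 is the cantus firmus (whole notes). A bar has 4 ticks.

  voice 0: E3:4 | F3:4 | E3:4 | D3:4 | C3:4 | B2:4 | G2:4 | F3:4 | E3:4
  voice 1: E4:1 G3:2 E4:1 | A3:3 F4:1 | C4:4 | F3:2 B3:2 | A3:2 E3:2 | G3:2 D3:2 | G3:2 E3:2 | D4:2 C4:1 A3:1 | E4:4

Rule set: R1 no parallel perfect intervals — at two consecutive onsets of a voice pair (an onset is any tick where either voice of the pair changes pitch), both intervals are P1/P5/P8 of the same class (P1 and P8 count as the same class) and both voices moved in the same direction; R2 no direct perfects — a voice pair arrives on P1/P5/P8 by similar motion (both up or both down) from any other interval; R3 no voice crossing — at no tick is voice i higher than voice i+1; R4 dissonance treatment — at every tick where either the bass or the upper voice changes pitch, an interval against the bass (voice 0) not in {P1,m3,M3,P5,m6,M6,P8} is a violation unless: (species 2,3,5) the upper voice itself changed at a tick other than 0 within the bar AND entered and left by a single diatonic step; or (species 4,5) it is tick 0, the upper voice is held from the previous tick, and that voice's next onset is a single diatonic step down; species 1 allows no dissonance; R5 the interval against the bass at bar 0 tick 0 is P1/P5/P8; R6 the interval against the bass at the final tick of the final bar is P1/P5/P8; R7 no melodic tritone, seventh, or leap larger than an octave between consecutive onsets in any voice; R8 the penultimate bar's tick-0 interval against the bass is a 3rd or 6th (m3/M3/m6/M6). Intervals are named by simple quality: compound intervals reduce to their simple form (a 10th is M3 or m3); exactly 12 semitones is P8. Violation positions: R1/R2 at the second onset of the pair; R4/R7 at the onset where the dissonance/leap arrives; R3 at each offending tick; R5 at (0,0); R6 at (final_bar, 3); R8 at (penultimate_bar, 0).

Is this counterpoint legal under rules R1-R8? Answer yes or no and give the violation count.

No (3 violations)

bar 0: v0=E3 v1=E4 (P8)
bar 1: v0=F3 v1=A3 (M3)
bar 2: v0=E3 v1=C4 (m6)
bar 3: v0=D3 v1=F3 (m3)
bar 4: v0=C3 v1=A3 (M6)
bar 5: v0=B2 v1=G3 (m6)
bar 6: v0=G2 v1=G3 (P8)
bar 7: v0=F3 v1=D4 (M6)
bar 8: v0=E3 v1=E4 (P8)
  R7 @ bar3.2: F3->B3 leap 6st
  R7 @ bar7.0: G2->F3 leap 10st
  R7 @ bar7.0: E3->D4 leap 10st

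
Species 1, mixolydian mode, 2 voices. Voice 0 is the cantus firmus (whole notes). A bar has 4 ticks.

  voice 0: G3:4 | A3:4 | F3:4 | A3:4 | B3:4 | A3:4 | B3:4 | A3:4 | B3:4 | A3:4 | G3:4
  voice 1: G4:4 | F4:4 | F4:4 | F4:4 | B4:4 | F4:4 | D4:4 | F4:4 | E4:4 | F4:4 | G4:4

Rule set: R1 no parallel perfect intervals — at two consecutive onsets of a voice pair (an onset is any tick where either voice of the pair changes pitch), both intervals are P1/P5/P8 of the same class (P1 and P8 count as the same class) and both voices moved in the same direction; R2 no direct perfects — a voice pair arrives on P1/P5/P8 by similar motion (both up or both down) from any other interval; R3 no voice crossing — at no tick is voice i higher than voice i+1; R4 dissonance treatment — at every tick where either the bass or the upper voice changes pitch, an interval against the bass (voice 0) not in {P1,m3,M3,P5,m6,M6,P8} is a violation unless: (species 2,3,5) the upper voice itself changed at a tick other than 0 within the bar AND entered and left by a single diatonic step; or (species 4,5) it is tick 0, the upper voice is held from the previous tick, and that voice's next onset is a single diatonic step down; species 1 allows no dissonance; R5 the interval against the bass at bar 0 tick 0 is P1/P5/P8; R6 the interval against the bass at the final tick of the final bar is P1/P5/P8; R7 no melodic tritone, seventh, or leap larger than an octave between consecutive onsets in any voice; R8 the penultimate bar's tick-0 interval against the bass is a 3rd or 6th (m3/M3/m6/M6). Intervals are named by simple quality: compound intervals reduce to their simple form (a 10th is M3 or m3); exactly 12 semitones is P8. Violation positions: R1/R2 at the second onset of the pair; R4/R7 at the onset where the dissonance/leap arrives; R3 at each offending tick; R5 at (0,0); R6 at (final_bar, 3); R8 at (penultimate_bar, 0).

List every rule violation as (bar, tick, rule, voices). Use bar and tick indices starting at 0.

(4, 0, R2, (0, 1))
(4, 0, R7, (1,))
(5, 0, R7, (1,))
(8, 0, R4, (0, 1))

bar 0: v0=G3 v1=G4 downbeat P8
bar 1: v0=A3 v1=F4 downbeat m6
bar 2: v0=F3 v1=F4 downbeat P8
bar 3: v0=A3 v1=F4 downbeat m6
bar 4: v0=B3 v1=B4 downbeat P8
bar 5: v0=A3 v1=F4 downbeat m6
bar 6: v0=B3 v1=D4 downbeat m3
bar 7: v0=A3 v1=F4 downbeat m6
bar 8: v0=B3 v1=E4 downbeat P4
bar 9: v0=A3 v1=F4 downbeat m6
bar 10: v0=G3 v1=G4 downbeat P8
  -> R2 @ bar 4 tick 0 v(0, 1): A3/F4 m6 -> B3/B4 P8 similar
  -> R7 @ bar 4 tick 0 v(1,): F4->B4 leap 6st
  -> R7 @ bar 5 tick 0 v(1,): B4->F4 leap 6st
  -> R4 @ bar 8 tick 0 v(0, 1): B3/E4 P4 untreated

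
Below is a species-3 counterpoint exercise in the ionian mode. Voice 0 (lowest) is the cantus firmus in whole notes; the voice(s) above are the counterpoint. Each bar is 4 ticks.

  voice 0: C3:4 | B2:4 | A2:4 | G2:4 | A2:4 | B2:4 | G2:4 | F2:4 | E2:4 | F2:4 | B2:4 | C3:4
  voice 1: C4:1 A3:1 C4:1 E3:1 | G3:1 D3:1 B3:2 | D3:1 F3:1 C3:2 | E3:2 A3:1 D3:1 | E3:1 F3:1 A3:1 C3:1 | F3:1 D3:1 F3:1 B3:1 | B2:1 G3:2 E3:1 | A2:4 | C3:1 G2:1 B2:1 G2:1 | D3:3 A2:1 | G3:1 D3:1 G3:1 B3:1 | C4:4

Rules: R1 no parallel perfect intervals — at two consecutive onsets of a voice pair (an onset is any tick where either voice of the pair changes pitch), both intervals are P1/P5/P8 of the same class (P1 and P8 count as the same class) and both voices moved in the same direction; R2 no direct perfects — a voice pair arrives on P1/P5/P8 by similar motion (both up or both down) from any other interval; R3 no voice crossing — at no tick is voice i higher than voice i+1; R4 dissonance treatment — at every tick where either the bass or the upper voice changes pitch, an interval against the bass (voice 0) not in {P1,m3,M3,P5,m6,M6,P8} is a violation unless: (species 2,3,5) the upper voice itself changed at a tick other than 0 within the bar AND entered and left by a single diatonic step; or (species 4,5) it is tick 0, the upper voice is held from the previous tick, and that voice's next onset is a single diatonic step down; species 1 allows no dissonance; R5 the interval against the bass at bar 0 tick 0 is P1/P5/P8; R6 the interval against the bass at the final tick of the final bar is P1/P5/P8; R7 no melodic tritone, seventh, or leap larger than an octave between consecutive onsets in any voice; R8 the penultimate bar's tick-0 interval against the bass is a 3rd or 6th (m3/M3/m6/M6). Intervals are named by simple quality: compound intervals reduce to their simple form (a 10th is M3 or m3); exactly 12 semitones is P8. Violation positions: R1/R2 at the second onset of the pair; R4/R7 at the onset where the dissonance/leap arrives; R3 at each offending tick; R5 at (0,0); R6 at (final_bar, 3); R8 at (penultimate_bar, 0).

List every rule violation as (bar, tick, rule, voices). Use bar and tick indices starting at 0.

(2, 0, R4, (0, 1))
(3, 2, R4, (0, 1))
(4, 0, R1, (0, 1))
(5, 0, R4, (0, 1))
(5, 2, R4, (0, 1))
(5, 3, R7, (1,))
(10, 0, R7, (0,))
(10, 0, R7, (1,))
(11, 0, R1, (0, 1))

bar 0: v0=C3 v1=C4 downbeat P8
bar 1: v0=B2 v1=G3 downbeat m6
bar 2: v0=A2 v1=D3 downbeat P4
bar 3: v0=G2 v1=E3 downbeat M6
bar 4: v0=A2 v1=E3 downbeat P5
bar 5: v0=B2 v1=F3 downbeat TT
bar 6: v0=G2 v1=B2 downbeat M3
bar 7: v0=F2 v1=A2 downbeat M3
bar 8: v0=E2 v1=C3 downbeat m6
bar 9: v0=F2 v1=D3 downbeat M6
bar 10: v0=B2 v1=G3 downbeat m6
bar 11: v0=C3 v1=C4 downbeat P8
  -> R4 @ bar 2 tick 0 v(0, 1): A2/D3 P4 untreated
  -> R4 @ bar 3 tick 2 v(0, 1): G2/A3 M2 untreated
  -> R1 @ bar 4 tick 0 v(0, 1): G2/D3 P5 -> A2/E3 P5 similar
  -> R4 @ bar 5 tick 0 v(0, 1): B2/F3 TT untreated
  -> R4 @ bar 5 tick 2 v(0, 1): B2/F3 TT untreated
  -> R7 @ bar 5 tick 3 v(1,): F3->B3 leap 6st
  -> R7 @ bar 10 tick 0 v(0,): F2->B2 leap 6st
  -> R7 @ bar 10 tick 0 v(1,): A2->G3 leap 10st
  -> R1 @ bar 11 tick 0 v(0, 1): B2/B3 P8 -> C3/C4 P8 similar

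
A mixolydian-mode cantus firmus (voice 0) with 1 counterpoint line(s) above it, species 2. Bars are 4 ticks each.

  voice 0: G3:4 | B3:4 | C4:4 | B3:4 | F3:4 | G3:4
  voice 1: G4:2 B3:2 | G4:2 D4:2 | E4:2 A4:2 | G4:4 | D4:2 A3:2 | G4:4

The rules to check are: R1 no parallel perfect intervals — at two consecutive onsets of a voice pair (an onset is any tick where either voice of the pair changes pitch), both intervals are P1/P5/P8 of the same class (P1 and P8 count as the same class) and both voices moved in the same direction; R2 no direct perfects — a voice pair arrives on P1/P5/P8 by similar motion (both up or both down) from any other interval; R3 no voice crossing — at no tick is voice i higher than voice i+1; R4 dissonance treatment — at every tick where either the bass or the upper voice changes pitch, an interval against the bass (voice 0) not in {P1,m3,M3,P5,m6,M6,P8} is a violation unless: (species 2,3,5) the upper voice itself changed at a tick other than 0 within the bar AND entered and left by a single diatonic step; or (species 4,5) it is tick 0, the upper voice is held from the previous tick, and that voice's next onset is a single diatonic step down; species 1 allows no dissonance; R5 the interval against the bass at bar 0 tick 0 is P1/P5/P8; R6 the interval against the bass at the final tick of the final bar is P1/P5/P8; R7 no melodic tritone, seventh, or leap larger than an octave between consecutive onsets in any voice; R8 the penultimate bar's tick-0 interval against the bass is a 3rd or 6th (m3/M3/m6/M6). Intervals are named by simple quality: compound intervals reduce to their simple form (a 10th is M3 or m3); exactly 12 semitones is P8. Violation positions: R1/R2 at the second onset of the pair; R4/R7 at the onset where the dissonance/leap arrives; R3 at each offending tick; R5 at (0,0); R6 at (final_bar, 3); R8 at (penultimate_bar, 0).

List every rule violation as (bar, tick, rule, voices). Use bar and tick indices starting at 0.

bar 0: v0=G3 v1=G4 downbeat P8
bar 1: v0=B3 v1=G4 downbeat m6
bar 2: v0=C4 v1=E4 downbeat M3
bar 3: v0=B3 v1=G4 downbeat m6
bar 4: v0=F3 v1=D4 downbeat M6
bar 5: v0=G3 v1=G4 downbeat P8
  -> R7 @ bar 4 tick 0 v(0,): B3->F3 leap 6st
  -> R2 @ bar 5 tick 0 v(0, 1): F3/A3 M3 -> G3/G4 P8 similar
  -> R7 @ bar 5 tick 0 v(1,): A3->G4 leap 10st

(4, 0, R7, (0,))
(5, 0, R2, (0, 1))
(5, 0, R7, (1,))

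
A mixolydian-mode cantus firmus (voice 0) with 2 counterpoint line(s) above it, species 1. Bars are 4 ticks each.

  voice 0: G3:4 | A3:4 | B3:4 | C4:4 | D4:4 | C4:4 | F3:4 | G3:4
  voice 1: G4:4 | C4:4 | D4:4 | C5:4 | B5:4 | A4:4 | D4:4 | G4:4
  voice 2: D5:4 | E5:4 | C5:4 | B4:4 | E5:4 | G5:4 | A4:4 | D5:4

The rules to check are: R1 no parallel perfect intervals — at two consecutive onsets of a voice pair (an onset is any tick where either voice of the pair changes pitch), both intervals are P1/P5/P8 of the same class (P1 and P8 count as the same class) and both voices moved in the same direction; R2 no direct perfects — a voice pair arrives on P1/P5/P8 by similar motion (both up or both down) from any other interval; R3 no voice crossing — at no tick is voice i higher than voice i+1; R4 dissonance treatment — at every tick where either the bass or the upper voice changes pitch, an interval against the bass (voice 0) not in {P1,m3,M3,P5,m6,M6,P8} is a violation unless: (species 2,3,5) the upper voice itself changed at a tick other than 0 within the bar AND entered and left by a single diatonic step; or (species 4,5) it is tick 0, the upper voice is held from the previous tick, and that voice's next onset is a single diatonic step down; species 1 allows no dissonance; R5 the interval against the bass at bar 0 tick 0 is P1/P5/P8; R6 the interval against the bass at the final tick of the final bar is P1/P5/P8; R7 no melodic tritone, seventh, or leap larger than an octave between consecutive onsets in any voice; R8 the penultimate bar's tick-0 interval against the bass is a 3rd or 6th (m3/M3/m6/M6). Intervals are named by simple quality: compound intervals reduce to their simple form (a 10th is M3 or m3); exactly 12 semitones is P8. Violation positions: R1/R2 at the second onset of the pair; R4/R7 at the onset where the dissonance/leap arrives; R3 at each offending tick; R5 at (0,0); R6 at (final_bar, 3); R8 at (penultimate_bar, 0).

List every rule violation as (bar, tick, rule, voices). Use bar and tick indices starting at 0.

bar 0: v0=G3 v1=G4 v2=D5 downbeat P5
bar 1: v0=A3 v1=C4 v2=E5 downbeat P5
bar 2: v0=B3 v1=D4 v2=C5 downbeat m2
bar 3: v0=C4 v1=C5 v2=B4 downbeat M7
bar 4: v0=D4 v1=B5 v2=E5 downbeat M2
bar 5: v0=C4 v1=A4 v2=G5 downbeat P5
bar 6: v0=F3 v1=D4 v2=A4 downbeat M3
bar 7: v0=G3 v1=G4 v2=D5 downbeat P5
  -> R1 @ bar 1 tick 0 v(0, 2): G3/D5 P5 -> A3/E5 P5 similar
  -> R4 @ bar 2 tick 0 v(0, 2): B3/C5 m2 untreated
  -> R2 @ bar 3 tick 0 v(0, 1): B3/D4 m3 -> C4/C5 P8 similar
  -> R3 @ bar 3 tick 0 v(1, 2): C5 above B4
  -> R4 @ bar 3 tick 0 v(0, 2): C4/B4 M7 untreated
  -> R7 @ bar 3 tick 0 v(1,): D4->C5 leap 10st
  -> R3 @ bar 3 tick 1 v(1, 2): C5 above B4
  -> R3 @ bar 3 tick 2 v(1, 2): C5 above B4
  -> R3 @ bar 3 tick 3 v(1, 2): C5 above B4
  -> R2 @ bar 4 tick 0 v(1, 2): C5/B4 m2 -> B5/E5 P5 similar
  -> R3 @ bar 4 tick 0 v(1, 2): B5 above E5
  -> R4 @ bar 4 tick 0 v(0, 2): D4/E5 M2 untreated
  -> R7 @ bar 4 tick 0 v(1,): C5->B5 leap 11st
  -> R3 @ bar 4 tick 1 v(1, 2): B5 above E5
  -> R3 @ bar 4 tick 2 v(1, 2): B5 above E5
  -> R3 @ bar 4 tick 3 v(1, 2): B5 above E5
  -> R7 @ bar 5 tick 0 v(1,): B5->A4 leap 14st
  -> R2 @ bar 6 tick 0 v(1, 2): A4/G5 m7 -> D4/A4 P5 similar
  -> R7 @ bar 6 tick 0 v(2,): G5->A4 leap 10st
  -> R1 @ bar 7 tick 0 v(1, 2): D4/A4 P5 -> G4/D5 P5 similar
  -> R2 @ bar 7 tick 0 v(0, 1): F3/D4 M6 -> G3/G4 P8 similar
  -> R2 @ bar 7 tick 0 v(0, 2): F3/A4 M3 -> G3/D5 P5 similar

(1, 0, R1, (0, 2))
(2, 0, R4, (0, 2))
(3, 0, R2, (0, 1))
(3, 0, R3, (1, 2))
(3, 0, R4, (0, 2))
(3, 0, R7, (1,))
(3, 1, R3, (1, 2))
(3, 2, R3, (1, 2))
(3, 3, R3, (1, 2))
(4, 0, R2, (1, 2))
(4, 0, R3, (1, 2))
(4, 0, R4, (0, 2))
(4, 0, R7, (1,))
(4, 1, R3, (1, 2))
(4, 2, R3, (1, 2))
(4, 3, R3, (1, 2))
(5, 0, R7, (1,))
(6, 0, R2, (1, 2))
(6, 0, R7, (2,))
(7, 0, R1, (1, 2))
(7, 0, R2, (0, 1))
(7, 0, R2, (0, 2))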